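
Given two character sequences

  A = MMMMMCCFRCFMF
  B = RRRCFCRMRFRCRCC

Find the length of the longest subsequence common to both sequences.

Match C (A #6, B #4) → C (A #7, B #6) → F (A #8, B #10) → R (A #9, B #13) → C (A #10, B #15) — 5 characters in the same relative order in both, and the DP table's final entry dp[13][15] is also 5, so no common subsequence is longer.

5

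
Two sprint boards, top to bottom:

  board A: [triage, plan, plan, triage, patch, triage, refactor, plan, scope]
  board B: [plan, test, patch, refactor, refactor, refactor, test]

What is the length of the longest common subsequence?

Pick plan (board A #2, board B #1); then patch (board A #5, board B #3); then refactor (board A #7, board B #6); all 3 tasks appear in both, in order. Since dp[9][7] = 3, nothing longer is possible.

3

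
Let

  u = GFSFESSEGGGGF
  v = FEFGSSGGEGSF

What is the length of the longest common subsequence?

One common subsequence of length 8: F [2,1] → F [4,3] → S [6,5] → S [7,6] → G [9,7] → G [10,8] → G [11,10] → F [13,12], and the DP table's final entry dp[13][12] is also 8, so no common subsequence is longer.

8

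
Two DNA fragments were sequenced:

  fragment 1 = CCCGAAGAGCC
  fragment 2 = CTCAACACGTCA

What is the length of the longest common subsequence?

7

Let dp[i][j] be the LCS length of the first i bases of fragment 1 and the first j bases of fragment 2. dp[i][j] = dp[i-1][j-1]+1 when the i-th and j-th bases match, else max(dp[i-1][j], dp[i][j-1]).
    ·  C  T  C  A  A  C  A  C  G  T  C  A
 ·  0  0  0  0  0  0  0  0  0  0  0  0  0
 C  0  1  1  1  1  1  1  1  1  1  1  1  1
 C  0  1  1  2  2  2  2  2  2  2  2  2  2
 C  0  1  1  2  2  2  3  3  3  3  3  3  3
 G  0  1  1  2  2  2  3  3  3  4  4  4  4
 A  0  1  1  2  3  3  3  4  4  4  4  4  5
 A  0  1  1  2  3  4  4  4  4  4  4  4  5
 G  0  1  1  2  3  4  4  4  4  5  5  5  5
 A  0  1  1  2  3  4  4  5  5  5  5  5  6
 G  0  1  1  2  3  4  4  5  5  6  6  6  6
 C  0  1  1  2  3  4  5  5  6  6  6  7  7
 C  0  1  1  2  3  4  5  5  6  6  6  7  7
dp[11][12] = 7. One LCS (by backtracking along matches): CCAAAGC.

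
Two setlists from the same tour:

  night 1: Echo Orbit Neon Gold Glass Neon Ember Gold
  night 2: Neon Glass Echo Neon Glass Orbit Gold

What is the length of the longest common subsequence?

Match Echo [1,3] → Neon [3,4] → Glass [5,5] → Gold [8,7] — 4 songs in the same relative order in both. dp[8][7] = 4 confirms this is the maximum.

4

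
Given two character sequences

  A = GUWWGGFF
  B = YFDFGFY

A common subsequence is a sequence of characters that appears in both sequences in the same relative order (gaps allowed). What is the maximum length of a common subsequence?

2

Let dp[i][j] be the LCS length of the first i characters of A and the first j characters of B. dp[i][j] = dp[i-1][j-1]+1 when the i-th and j-th characters match, else max(dp[i-1][j], dp[i][j-1]).
    ·  Y  F  D  F  G  F  Y
 ·  0  0  0  0  0  0  0  0
 G  0  0  0  0  0  1  1  1
 U  0  0  0  0  0  1  1  1
 W  0  0  0  0  0  1  1  1
 W  0  0  0  0  0  1  1  1
 G  0  0  0  0  0  1  1  1
 G  0  0  0  0  0  1  1  1
 F  0  0  1  1  1  1  2  2
 F  0  0  1  1  2  2  2  2
dp[8][7] = 2. One LCS (by backtracking along matches): GF.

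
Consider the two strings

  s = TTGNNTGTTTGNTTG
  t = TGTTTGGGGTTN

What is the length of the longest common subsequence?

8

Match T at s[2]=t[1], then G at s[3]=t[2], then T at s[6]=t[3], then T at s[8]=t[4], then T at s[9]=t[5], then G at s[11]=t[9], then T at s[13]=t[10], then T at s[14]=t[11] — 8 characters in the same relative order in both. dp[15][12] = 8 confirms this is the maximum.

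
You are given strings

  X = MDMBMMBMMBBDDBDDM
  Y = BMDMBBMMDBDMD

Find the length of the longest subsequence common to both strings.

11

One common subsequence of length 11: M [1,2], then D [2,3], then M [3,4], then B [4,5], then B [7,6], then M [8,7], then M [9,8], then D [13,9], then B [14,10], then D [15,11], then D [16,13], and the DP table's final entry dp[17][13] is also 11, so no common subsequence is longer.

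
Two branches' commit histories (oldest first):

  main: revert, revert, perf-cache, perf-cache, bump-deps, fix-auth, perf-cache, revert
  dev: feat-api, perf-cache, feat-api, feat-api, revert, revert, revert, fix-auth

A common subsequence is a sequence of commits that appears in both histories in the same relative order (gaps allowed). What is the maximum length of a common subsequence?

3

Taking revert [1,6], revert [2,7], fix-auth [6,8] gives a common subsequence of length 3, and the DP table's final entry dp[8][8] is also 3, so no common subsequence is longer.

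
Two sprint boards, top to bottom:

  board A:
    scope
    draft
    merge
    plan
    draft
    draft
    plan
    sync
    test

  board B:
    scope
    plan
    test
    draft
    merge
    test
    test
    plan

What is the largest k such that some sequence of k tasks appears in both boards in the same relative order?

4

Taking scope [1,1], then draft [2,4], then merge [3,5], then plan [7,8] gives a common subsequence of length 4. The LCS DP gives dp[9][8] = 4, so this is optimal.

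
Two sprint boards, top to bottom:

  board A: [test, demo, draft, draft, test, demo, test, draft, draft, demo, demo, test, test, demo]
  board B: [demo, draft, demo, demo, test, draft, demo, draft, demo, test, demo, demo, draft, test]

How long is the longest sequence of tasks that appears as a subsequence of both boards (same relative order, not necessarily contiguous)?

9

Match demo at board A[2]=board B[1] → draft at board A[3]=board B[2] → demo at board A[6]=board B[4] → test at board A[7]=board B[5] → draft at board A[8]=board B[6] → draft at board A[9]=board B[8] → demo at board A[10]=board B[11] → demo at board A[11]=board B[12] → test at board A[13]=board B[14] — 9 tasks in the same relative order in both, and the DP table's final entry dp[14][14] is also 9, so no common subsequence is longer.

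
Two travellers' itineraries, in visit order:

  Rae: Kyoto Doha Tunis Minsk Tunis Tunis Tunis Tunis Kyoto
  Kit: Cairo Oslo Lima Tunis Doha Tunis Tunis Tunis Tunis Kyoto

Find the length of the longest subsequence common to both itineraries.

6

Match Doha at Rae[2]=Kit[5], Tunis at Rae[5]=Kit[6], Tunis at Rae[6]=Kit[7], Tunis at Rae[7]=Kit[8], Tunis at Rae[8]=Kit[9], Kyoto at Rae[9]=Kit[10] — 6 stops in the same relative order in both. Since dp[9][10] = 6, nothing longer is possible.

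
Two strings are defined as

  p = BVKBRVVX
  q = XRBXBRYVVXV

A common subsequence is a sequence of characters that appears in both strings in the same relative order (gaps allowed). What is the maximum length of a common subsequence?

Let dp[i][j] be the LCS length of the first i characters of p and the first j characters of q. dp[i][j] = dp[i-1][j-1]+1 when the i-th and j-th characters match, else max(dp[i-1][j], dp[i][j-1]).
    ·  X  R  B  X  B  R  Y  V  V  X  V
 ·  0  0  0  0  0  0  0  0  0  0  0  0
 B  0  0  0  1  1  1  1  1  1  1  1  1
 V  0  0  0  1  1  1  1  1  2  2  2  2
 K  0  0  0  1  1  1  1  1  2  2  2  2
 B  0  0  0  1  1  2  2  2  2  2  2  2
 R  0  0  1  1  1  2  3  3  3  3  3  3
 V  0  0  1  1  1  2  3  3  4  4  4  4
 V  0  0  1  1  1  2  3  3  4  5  5  5
 X  0  1  1  1  2  2  3  3  4  5  6  6
dp[8][11] = 6. One LCS (by backtracking along matches): BBRVVX.

6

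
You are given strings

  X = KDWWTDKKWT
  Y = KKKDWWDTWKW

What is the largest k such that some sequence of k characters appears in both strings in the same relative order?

7

Pick K (X #1, Y #3), D (X #2, Y #4), W (X #3, Y #5), W (X #4, Y #6), T (X #5, Y #8), K (X #8, Y #10), W (X #9, Y #11); all 7 characters appear in both, in order, and the DP table's final entry dp[10][11] is also 7, so no common subsequence is longer.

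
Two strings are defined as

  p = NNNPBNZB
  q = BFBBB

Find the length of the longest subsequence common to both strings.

Pick B (p #5, q #4), B (p #8, q #5); all 2 characters appear in both, in order. Since dp[8][5] = 2, nothing longer is possible.

2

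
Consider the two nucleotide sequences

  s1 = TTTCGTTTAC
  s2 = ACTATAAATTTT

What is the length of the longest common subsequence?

Pick T at s1[1]=s2[3]; then T at s1[2]=s2[5]; then T at s1[3]=s2[9]; then T at s1[6]=s2[10]; then T at s1[7]=s2[11]; then T at s1[8]=s2[12]; all 6 bases appear in both, in order. Since dp[10][12] = 6, nothing longer is possible.

6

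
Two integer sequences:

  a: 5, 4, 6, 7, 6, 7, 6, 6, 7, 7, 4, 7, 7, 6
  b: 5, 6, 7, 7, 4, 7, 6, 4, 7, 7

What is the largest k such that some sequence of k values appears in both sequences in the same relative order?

One common subsequence of length 8: 5 at a[1]=b[1] → 6 at a[3]=b[2] → 7 at a[4]=b[4] → 7 at a[6]=b[6] → 6 at a[8]=b[7] → 4 at a[11]=b[8] → 7 at a[12]=b[9] → 7 at a[13]=b[10]. dp[14][10] = 8 confirms this is the maximum.

8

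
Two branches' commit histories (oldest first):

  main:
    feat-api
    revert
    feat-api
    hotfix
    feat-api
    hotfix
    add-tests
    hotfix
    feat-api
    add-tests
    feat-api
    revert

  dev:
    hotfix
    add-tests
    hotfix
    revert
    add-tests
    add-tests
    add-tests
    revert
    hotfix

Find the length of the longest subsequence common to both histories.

5

Pick hotfix at main[4]=dev[1], then hotfix at main[6]=dev[3], then add-tests at main[7]=dev[6], then add-tests at main[10]=dev[7], then revert at main[12]=dev[8]; all 5 commits appear in both, in order. Since dp[12][9] = 5, nothing longer is possible.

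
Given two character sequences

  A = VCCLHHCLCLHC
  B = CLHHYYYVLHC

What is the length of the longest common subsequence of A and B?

7

One common subsequence of length 7: C at A[3]=B[1]; then L at A[4]=B[2]; then H at A[5]=B[3]; then H at A[6]=B[4]; then L at A[10]=B[9]; then H at A[11]=B[10]; then C at A[12]=B[11], and the DP table's final entry dp[12][11] is also 7, so no common subsequence is longer.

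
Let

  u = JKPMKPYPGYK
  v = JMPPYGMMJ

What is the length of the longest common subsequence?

Let dp[i][j] be the LCS length of the first i characters of u and the first j characters of v. dp[i][j] = dp[i-1][j-1]+1 when the i-th and j-th characters match, else max(dp[i-1][j], dp[i][j-1]).
    ·  J  M  P  P  Y  G  M  M  J
 ·  0  0  0  0  0  0  0  0  0  0
 J  0  1  1  1  1  1  1  1  1  1
 K  0  1  1  1  1  1  1  1  1  1
 P  0  1  1  2  2  2  2  2  2  2
 M  0  1  2  2  2  2  2  3  3  3
 K  0  1  2  2  2  2  2  3  3  3
 P  0  1  2  3  3  3  3  3  3  3
 Y  0  1  2  3  3  4  4  4  4  4
 P  0  1  2  3  4  4  4  4  4  4
 G  0  1  2  3  4  4  5  5  5  5
 Y  0  1  2  3  4  5  5  5  5  5
 K  0  1  2  3  4  5  5  5  5  5
dp[11][9] = 5. One LCS (by backtracking along matches): JPPYG.

5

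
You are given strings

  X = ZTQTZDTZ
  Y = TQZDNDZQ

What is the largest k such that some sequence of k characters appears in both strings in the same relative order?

Match T [2,1], then Q [3,2], then Z [5,3], then D [6,6], then Z [8,7] — 5 characters in the same relative order in both. The LCS DP gives dp[8][8] = 5, so this is optimal.

5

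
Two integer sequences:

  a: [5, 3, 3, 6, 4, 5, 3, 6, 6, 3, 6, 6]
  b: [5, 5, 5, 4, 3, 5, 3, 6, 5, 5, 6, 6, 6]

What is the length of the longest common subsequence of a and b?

8

Taking 5 (a #1, b #3) → 3 (a #2, b #5) → 3 (a #3, b #7) → 6 (a #4, b #8) → 5 (a #6, b #10) → 6 (a #9, b #11) → 6 (a #11, b #12) → 6 (a #12, b #13) gives a common subsequence of length 8. The LCS DP gives dp[12][13] = 8, so this is optimal.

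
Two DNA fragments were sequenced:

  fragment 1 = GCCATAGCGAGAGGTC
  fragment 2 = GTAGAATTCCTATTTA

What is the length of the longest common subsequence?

8

Pick G [1,1], T [5,2], A [6,3], G [9,4], A [10,5], A [12,6], T [15,8], C [16,10]; all 8 bases appear in both, in order, and the DP table's final entry dp[16][16] is also 8, so no common subsequence is longer.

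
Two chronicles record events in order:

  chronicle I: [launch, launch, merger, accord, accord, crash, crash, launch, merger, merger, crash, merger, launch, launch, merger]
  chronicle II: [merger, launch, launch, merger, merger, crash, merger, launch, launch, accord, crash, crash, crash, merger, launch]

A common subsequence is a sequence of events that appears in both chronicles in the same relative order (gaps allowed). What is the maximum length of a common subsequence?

9

Match launch at chronicle I[1]=chronicle II[2]; then launch at chronicle I[2]=chronicle II[3]; then merger at chronicle I[3]=chronicle II[7]; then accord at chronicle I[5]=chronicle II[10]; then crash at chronicle I[6]=chronicle II[11]; then crash at chronicle I[7]=chronicle II[12]; then crash at chronicle I[11]=chronicle II[13]; then merger at chronicle I[12]=chronicle II[14]; then launch at chronicle I[14]=chronicle II[15] — 9 events in the same relative order in both. The LCS DP gives dp[15][15] = 9, so this is optimal.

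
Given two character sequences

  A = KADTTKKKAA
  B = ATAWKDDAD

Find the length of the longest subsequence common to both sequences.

Let dp[i][j] be the LCS length of the first i characters of A and the first j characters of B. dp[i][j] = dp[i-1][j-1]+1 when the i-th and j-th characters match, else max(dp[i-1][j], dp[i][j-1]).
    ·  A  T  A  W  K  D  D  A  D
 ·  0  0  0  0  0  0  0  0  0  0
 K  0  0  0  0  0  1  1  1  1  1
 A  0  1  1  1  1  1  1  1  2  2
 D  0  1  1  1  1  1  2  2  2  3
 T  0  1  2  2  2  2  2  2  2  3
 T  0  1  2  2  2  2  2  2  2  3
 K  0  1  2  2  2  3  3  3  3  3
 K  0  1  2  2  2  3  3  3  3  3
 K  0  1  2  2  2  3  3  3  3  3
 A  0  1  2  3  3  3  3  3  4  4
 A  0  1  2  3  3  3  3  3  4  4
dp[10][9] = 4. One LCS (by backtracking along matches): ATKA.

4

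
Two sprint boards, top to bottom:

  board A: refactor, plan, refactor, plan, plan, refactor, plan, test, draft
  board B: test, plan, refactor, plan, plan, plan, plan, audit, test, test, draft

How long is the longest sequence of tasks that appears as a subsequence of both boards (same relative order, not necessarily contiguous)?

Taking refactor (board A #1, board B #3), then plan (board A #2, board B #4), then plan (board A #4, board B #5), then plan (board A #5, board B #6), then plan (board A #7, board B #7), then test (board A #8, board B #10), then draft (board A #9, board B #11) gives a common subsequence of length 7, and the DP table's final entry dp[9][11] is also 7, so no common subsequence is longer.

7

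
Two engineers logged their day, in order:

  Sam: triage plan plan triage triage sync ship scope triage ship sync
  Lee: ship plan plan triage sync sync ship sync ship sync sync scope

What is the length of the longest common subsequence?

Match plan [2,2] → plan [3,3] → triage [4,4] → sync [6,6] → ship [7,7] → ship [10,9] → sync [11,11] — 7 tasks in the same relative order in both, and the DP table's final entry dp[11][12] is also 7, so no common subsequence is longer.

7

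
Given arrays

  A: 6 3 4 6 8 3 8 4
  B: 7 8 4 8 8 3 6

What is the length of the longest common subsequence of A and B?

3

Pick 4 [3,3], 8 [5,5], 3 [6,6]; all 3 values appear in both, in order. The LCS DP gives dp[8][7] = 3, so this is optimal.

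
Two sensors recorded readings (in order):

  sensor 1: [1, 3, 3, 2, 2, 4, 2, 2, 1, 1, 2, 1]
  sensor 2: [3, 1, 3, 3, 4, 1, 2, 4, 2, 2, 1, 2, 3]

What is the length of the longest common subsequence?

9

Taking 1 [1,2], 3 [2,3], 3 [3,4], 2 [5,7], 4 [6,8], 2 [7,9], 2 [8,10], 1 [10,11], 2 [11,12] gives a common subsequence of length 9, and the DP table's final entry dp[12][13] is also 9, so no common subsequence is longer.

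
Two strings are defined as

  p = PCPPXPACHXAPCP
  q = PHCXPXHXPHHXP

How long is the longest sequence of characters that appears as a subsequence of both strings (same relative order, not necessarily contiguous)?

8

Match P (p #1, q #1) → C (p #2, q #3) → P (p #3, q #5) → X (p #5, q #8) → P (p #6, q #9) → H (p #9, q #11) → X (p #10, q #12) → P (p #14, q #13) — 8 characters in the same relative order in both. The LCS DP gives dp[14][13] = 8, so this is optimal.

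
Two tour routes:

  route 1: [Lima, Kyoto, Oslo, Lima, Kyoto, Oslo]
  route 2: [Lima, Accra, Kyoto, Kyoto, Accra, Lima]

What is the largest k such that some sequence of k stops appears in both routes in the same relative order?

3

Taking Lima (route 1 #1, route 2 #1); then Kyoto (route 1 #2, route 2 #4); then Lima (route 1 #4, route 2 #6) gives a common subsequence of length 3. Since dp[6][6] = 3, nothing longer is possible.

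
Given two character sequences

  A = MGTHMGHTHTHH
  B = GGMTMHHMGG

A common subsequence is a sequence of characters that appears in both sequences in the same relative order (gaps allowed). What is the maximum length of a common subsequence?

5

Let dp[i][j] be the LCS length of the first i characters of A and the first j characters of B. dp[i][j] = dp[i-1][j-1]+1 when the i-th and j-th characters match, else max(dp[i-1][j], dp[i][j-1]).
    ·  G  G  M  T  M  H  H  M  G  G
 ·  0  0  0  0  0  0  0  0  0  0  0
 M  0  0  0  1  1  1  1  1  1  1  1
 G  0  1  1  1  1  1  1  1  1  2  2
 T  0  1  1  1  2  2  2  2  2  2  2
 H  0  1  1  1  2  2  3  3  3  3  3
 M  0  1  1  2  2  3  3  3  4  4  4
 G  0  1  2  2  2  3  3  3  4  5  5
 H  0  1  2  2  2  3  4  4  4  5  5
 T  0  1  2  2  3  3  4  4  4  5  5
 H  0  1  2  2  3  3  4  5  5  5  5
 T  0  1  2  2  3  3  4  5  5  5  5
 H  0  1  2  2  3  3  4  5  5  5  5
 H  0  1  2  2  3  3  4  5  5  5  5
dp[12][10] = 5. One LCS (by backtracking along matches): MTHMG.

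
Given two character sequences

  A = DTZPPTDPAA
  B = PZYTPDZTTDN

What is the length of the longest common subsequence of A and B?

4

Let dp[i][j] be the LCS length of the first i characters of A and the first j characters of B. dp[i][j] = dp[i-1][j-1]+1 when the i-th and j-th characters match, else max(dp[i-1][j], dp[i][j-1]).
    ·  P  Z  Y  T  P  D  Z  T  T  D  N
 ·  0  0  0  0  0  0  0  0  0  0  0  0
 D  0  0  0  0  0  0  1  1  1  1  1  1
 T  0  0  0  0  1  1  1  1  2  2  2  2
 Z  0  0  1  1  1  1  1  2  2  2  2  2
 P  0  1  1  1  1  2  2  2  2  2  2  2
 P  0  1  1  1  1  2  2  2  2  2  2  2
 T  0  1  1  1  2  2  2  2  3  3  3  3
 D  0  1  1  1  2  2  3  3  3  3  4  4
 P  0  1  1  1  2  3  3  3  3  3  4  4
 A  0  1  1  1  2  3  3  3  3  3  4  4
 A  0  1  1  1  2  3  3  3  3  3  4  4
dp[10][11] = 4. One LCS (by backtracking along matches): DTTD.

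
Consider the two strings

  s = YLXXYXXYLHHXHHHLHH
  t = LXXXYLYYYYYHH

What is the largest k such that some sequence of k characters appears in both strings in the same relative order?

Pick L (s #2, t #1) → X (s #4, t #2) → X (s #6, t #3) → X (s #7, t #4) → Y (s #8, t #5) → L (s #9, t #6) → H (s #17, t #12) → H (s #18, t #13); all 8 characters appear in both, in order. dp[18][13] = 8 confirms this is the maximum.

8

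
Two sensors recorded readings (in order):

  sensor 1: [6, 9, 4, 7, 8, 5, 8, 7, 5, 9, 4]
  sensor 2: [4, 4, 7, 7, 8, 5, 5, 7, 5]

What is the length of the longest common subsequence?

Let dp[i][j] be the LCS length of the first i values of sensor 1 and the first j values of sensor 2. dp[i][j] = dp[i-1][j-1]+1 when the i-th and j-th values match, else max(dp[i-1][j], dp[i][j-1]).
    ·  4  4  7  7  8  5  5  7  5
 ·  0  0  0  0  0  0  0  0  0  0
 6  0  0  0  0  0  0  0  0  0  0
 9  0  0  0  0  0  0  0  0  0  0
 4  0  1  1  1  1  1  1  1  1  1
 7  0  1  1  2  2  2  2  2  2  2
 8  0  1  1  2  2  3  3  3  3  3
 5  0  1  1  2  2  3  4  4  4  4
 8  0  1  1  2  2  3  4  4  4  4
 7  0  1  1  2  3  3  4  4  5  5
 5  0  1  1  2  3  3  4  5  5  6
 9  0  1  1  2  3  3  4  5  5  6
 4  0  1  2  2  3  3  4  5  5  6
dp[11][9] = 6. One LCS (by backtracking along matches): 4, 7, 8, 5, 7, 5.

6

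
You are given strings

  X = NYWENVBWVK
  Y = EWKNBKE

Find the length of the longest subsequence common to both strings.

4

Pick W [3,2]; then N [5,4]; then B [7,5]; then K [10,6]; all 4 characters appear in both, in order. The LCS DP gives dp[10][7] = 4, so this is optimal.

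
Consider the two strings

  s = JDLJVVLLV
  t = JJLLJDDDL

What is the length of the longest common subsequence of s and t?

4

Let dp[i][j] be the LCS length of the first i characters of s and the first j characters of t. dp[i][j] = dp[i-1][j-1]+1 when the i-th and j-th characters match, else max(dp[i-1][j], dp[i][j-1]).
    ·  J  J  L  L  J  D  D  D  L
 ·  0  0  0  0  0  0  0  0  0  0
 J  0  1  1  1  1  1  1  1  1  1
 D  0  1  1  1  1  1  2  2  2  2
 L  0  1  1  2  2  2  2  2  2  3
 J  0  1  2  2  2  3  3  3  3  3
 V  0  1  2  2  2  3  3  3  3  3
 V  0  1  2  2  2  3  3  3  3  3
 L  0  1  2  3  3  3  3  3  3  4
 L  0  1  2  3  4  4  4  4  4  4
 V  0  1  2  3  4  4  4  4  4  4
dp[9][9] = 4. One LCS (by backtracking along matches): JLJL.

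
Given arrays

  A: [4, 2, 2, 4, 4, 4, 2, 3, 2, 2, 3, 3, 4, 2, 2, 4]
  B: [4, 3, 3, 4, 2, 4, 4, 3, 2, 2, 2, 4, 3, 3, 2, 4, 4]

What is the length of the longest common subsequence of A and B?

Match 4 [1,4] → 2 [3,5] → 4 [4,6] → 4 [5,7] → 2 [7,9] → 2 [9,10] → 2 [10,11] → 3 [11,13] → 3 [12,14] → 4 [13,16] → 4 [16,17] — 11 values in the same relative order in both. dp[16][17] = 11 confirms this is the maximum.

11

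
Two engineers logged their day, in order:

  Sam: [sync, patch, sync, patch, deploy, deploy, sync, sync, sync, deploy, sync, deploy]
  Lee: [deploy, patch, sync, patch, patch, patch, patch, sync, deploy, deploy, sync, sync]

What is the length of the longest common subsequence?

One common subsequence of length 7: sync at Sam[1]=Lee[3], patch at Sam[2]=Lee[7], sync at Sam[3]=Lee[8], deploy at Sam[5]=Lee[9], deploy at Sam[6]=Lee[10], sync at Sam[9]=Lee[11], sync at Sam[11]=Lee[12]. The LCS DP gives dp[12][12] = 7, so this is optimal.

7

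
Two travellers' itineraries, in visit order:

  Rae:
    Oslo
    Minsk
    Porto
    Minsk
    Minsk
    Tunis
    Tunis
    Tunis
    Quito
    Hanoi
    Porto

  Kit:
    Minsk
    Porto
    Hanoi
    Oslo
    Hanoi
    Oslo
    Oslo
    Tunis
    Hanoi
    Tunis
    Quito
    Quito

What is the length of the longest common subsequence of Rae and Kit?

One common subsequence of length 5: Minsk at Rae[2]=Kit[1]; then Porto at Rae[3]=Kit[2]; then Tunis at Rae[6]=Kit[8]; then Tunis at Rae[7]=Kit[10]; then Quito at Rae[9]=Kit[12]. Since dp[11][12] = 5, nothing longer is possible.

5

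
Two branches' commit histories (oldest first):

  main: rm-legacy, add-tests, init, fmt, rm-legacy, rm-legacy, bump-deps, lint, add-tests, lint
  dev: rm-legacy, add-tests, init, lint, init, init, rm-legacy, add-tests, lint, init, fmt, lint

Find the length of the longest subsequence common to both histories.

Match rm-legacy (main #1, dev #1), then add-tests (main #2, dev #2), then init (main #3, dev #6), then rm-legacy (main #5, dev #7), then lint (main #8, dev #9), then lint (main #10, dev #12) — 6 commits in the same relative order in both, and the DP table's final entry dp[10][12] is also 6, so no common subsequence is longer.

6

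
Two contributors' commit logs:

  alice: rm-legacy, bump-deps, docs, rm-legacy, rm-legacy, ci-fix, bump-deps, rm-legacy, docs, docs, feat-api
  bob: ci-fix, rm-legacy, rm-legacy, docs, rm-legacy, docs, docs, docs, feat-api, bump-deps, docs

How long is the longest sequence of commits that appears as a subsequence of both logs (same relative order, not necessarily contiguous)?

Pick rm-legacy [1,3], docs [3,4], rm-legacy [4,5], docs [9,7], docs [10,8], feat-api [11,9]; all 6 commits appear in both, in order. The LCS DP gives dp[11][11] = 6, so this is optimal.

6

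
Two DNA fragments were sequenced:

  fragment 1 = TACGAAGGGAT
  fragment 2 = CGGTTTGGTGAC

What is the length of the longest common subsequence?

6

Match C [3,1], G [4,3], G [7,7], G [8,8], G [9,10], A [10,11] — 6 bases in the same relative order in both. dp[11][12] = 6 confirms this is the maximum.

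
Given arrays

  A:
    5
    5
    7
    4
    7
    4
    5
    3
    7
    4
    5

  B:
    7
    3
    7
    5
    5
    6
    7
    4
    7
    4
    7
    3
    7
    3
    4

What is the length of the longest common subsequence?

One common subsequence of length 9: 5 at A[1]=B[4], then 5 at A[2]=B[5], then 7 at A[3]=B[7], then 4 at A[4]=B[8], then 7 at A[5]=B[9], then 4 at A[6]=B[10], then 3 at A[8]=B[12], then 7 at A[9]=B[13], then 4 at A[10]=B[15]. The LCS DP gives dp[11][15] = 9, so this is optimal.

9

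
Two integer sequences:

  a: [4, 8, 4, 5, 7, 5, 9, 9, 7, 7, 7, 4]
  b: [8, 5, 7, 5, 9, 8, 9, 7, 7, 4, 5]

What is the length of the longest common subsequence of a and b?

9

Let dp[i][j] be the LCS length of the first i values of a and the first j values of b. dp[i][j] = dp[i-1][j-1]+1 when the i-th and j-th values match, else max(dp[i-1][j], dp[i][j-1]).
    ·  8  5  7  5  9  8  9  7  7  4  5
 ·  0  0  0  0  0  0  0  0  0  0  0  0
 4  0  0  0  0  0  0  0  0  0  0  1  1
 8  0  1  1  1  1  1  1  1  1  1  1  1
 4  0  1  1  1  1  1  1  1  1  1  2  2
 5  0  1  2  2  2  2  2  2  2  2  2  3
 7  0  1  2  3  3  3  3  3  3  3  3  3
 5  0  1  2  3  4  4  4  4  4  4  4  4
 9  0  1  2  3  4  5  5  5  5  5  5  5
 9  0  1  2  3  4  5  5  6  6  6  6  6
 7  0  1  2  3  4  5  5  6  7  7  7  7
 7  0  1  2  3  4  5  5  6  7  8  8  8
 7  0  1  2  3  4  5  5  6  7  8  8  8
 4  0  1  2  3  4  5  5  6  7  8  9  9
dp[12][11] = 9. One LCS (by backtracking along matches): 8, 5, 7, 5, 9, 9, 7, 7, 4.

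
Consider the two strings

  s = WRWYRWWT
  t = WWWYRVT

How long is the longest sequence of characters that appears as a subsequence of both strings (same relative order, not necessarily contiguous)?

5

Taking W [1,2], then W [3,3], then Y [4,4], then R [5,5], then T [8,7] gives a common subsequence of length 5. Since dp[8][7] = 5, nothing longer is possible.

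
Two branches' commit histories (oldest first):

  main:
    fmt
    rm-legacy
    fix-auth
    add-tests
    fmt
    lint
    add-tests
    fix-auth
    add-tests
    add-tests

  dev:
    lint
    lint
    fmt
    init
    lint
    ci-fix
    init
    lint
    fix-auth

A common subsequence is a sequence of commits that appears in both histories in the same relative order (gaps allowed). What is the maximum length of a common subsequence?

One common subsequence of length 3: fmt at main[1]=dev[3] → lint at main[6]=dev[8] → fix-auth at main[8]=dev[9]. Since dp[10][9] = 3, nothing longer is possible.

3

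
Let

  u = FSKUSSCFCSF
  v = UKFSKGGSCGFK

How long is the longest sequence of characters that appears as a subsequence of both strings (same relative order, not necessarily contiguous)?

Let dp[i][j] be the LCS length of the first i characters of u and the first j characters of v. dp[i][j] = dp[i-1][j-1]+1 when the i-th and j-th characters match, else max(dp[i-1][j], dp[i][j-1]).
    ·  U  K  F  S  K  G  G  S  C  G  F  K
 ·  0  0  0  0  0  0  0  0  0  0  0  0  0
 F  0  0  0  1  1  1  1  1  1  1  1  1  1
 S  0  0  0  1  2  2  2  2  2  2  2  2  2
 K  0  0  1  1  2  3  3  3  3  3  3  3  3
 U  0  1  1  1  2  3  3  3  3  3  3  3  3
 S  0  1  1  1  2  3  3  3  4  4  4  4  4
 S  0  1  1  1  2  3  3  3  4  4  4  4  4
 C  0  1  1  1  2  3  3  3  4  5  5  5  5
 F  0  1  1  2  2  3  3  3  4  5  5  6  6
 C  0  1  1  2  2  3  3  3  4  5  5  6  6
 S  0  1  1  2  3  3  3  3  4  5  5  6  6
 F  0  1  1  2  3  3  3  3  4  5  5  6  6
dp[11][12] = 6. One LCS (by backtracking along matches): FSKSCF.

6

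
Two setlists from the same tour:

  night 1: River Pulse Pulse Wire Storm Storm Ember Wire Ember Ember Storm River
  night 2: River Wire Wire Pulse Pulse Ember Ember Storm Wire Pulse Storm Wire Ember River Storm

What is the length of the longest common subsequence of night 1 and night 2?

Pick River (night 1 #1, night 2 #1) → Pulse (night 1 #2, night 2 #4) → Pulse (night 1 #3, night 2 #5) → Wire (night 1 #4, night 2 #9) → Storm (night 1 #6, night 2 #11) → Wire (night 1 #8, night 2 #12) → Ember (night 1 #9, night 2 #13) → Storm (night 1 #11, night 2 #15); all 8 songs appear in both, in order. The LCS DP gives dp[12][15] = 8, so this is optimal.

8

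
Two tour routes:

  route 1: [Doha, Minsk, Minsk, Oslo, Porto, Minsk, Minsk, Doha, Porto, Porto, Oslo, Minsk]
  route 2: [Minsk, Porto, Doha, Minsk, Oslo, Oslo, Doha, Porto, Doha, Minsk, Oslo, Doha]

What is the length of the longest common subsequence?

Taking Doha at route 1[1]=route 2[3], then Minsk at route 1[2]=route 2[4], then Oslo at route 1[4]=route 2[6], then Porto at route 1[5]=route 2[8], then Minsk at route 1[6]=route 2[10], then Doha at route 1[8]=route 2[12] gives a common subsequence of length 6. dp[12][12] = 6 confirms this is the maximum.

6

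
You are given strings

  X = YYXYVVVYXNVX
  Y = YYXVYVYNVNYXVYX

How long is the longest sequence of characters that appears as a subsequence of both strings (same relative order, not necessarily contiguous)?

Match Y (X #1, Y #1) → Y (X #2, Y #2) → X (X #3, Y #3) → Y (X #4, Y #5) → V (X #5, Y #6) → V (X #6, Y #9) → Y (X #8, Y #11) → X (X #9, Y #12) → V (X #11, Y #13) → X (X #12, Y #15) — 10 characters in the same relative order in both. The LCS DP gives dp[12][15] = 10, so this is optimal.

10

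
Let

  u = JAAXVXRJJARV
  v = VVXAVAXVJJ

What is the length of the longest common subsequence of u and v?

6

Let dp[i][j] be the LCS length of the first i characters of u and the first j characters of v. dp[i][j] = dp[i-1][j-1]+1 when the i-th and j-th characters match, else max(dp[i-1][j], dp[i][j-1]).
    ·  V  V  X  A  V  A  X  V  J  J
 ·  0  0  0  0  0  0  0  0  0  0  0
 J  0  0  0  0  0  0  0  0  0  1  1
 A  0  0  0  0  1  1  1  1  1  1  1
 A  0  0  0  0  1  1  2  2  2  2  2
 X  0  0  0  1  1  1  2  3  3  3  3
 V  0  1  1  1  1  2  2  3  4  4  4
 X  0  1  1  2  2  2  2  3  4  4  4
 R  0  1  1  2  2  2  2  3  4  4  4
 J  0  1  1  2  2  2  2  3  4  5  5
 J  0  1  1  2  2  2  2  3  4  5  6
 A  0  1  1  2  3  3  3  3  4  5  6
 R  0  1  1  2  3  3  3  3  4  5  6
 V  0  1  2  2  3  4  4  4  4  5  6
dp[12][10] = 6. One LCS (by backtracking along matches): AAXVJJ.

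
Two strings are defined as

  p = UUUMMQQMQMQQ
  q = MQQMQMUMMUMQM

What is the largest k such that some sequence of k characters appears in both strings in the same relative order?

7

Taking M [5,1], then Q [6,2], then Q [7,3], then M [8,4], then Q [9,5], then M [10,11], then Q [11,12] gives a common subsequence of length 7. dp[12][13] = 7 confirms this is the maximum.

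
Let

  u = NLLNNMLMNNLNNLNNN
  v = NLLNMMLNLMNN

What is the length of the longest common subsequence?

Pick N at u[1]=v[1]; then L at u[2]=v[2]; then L at u[3]=v[3]; then N at u[5]=v[4]; then M at u[6]=v[5]; then M at u[8]=v[6]; then L at u[11]=v[7]; then N at u[13]=v[8]; then L at u[14]=v[9]; then N at u[16]=v[11]; then N at u[17]=v[12]; all 11 characters appear in both, in order. dp[17][12] = 11 confirms this is the maximum.

11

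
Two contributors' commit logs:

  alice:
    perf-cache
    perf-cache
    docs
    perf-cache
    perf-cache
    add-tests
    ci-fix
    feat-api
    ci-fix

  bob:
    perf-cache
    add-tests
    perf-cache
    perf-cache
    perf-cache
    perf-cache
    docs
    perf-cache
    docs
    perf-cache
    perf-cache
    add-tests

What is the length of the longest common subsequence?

6

Taking perf-cache at alice[1]=bob[6], perf-cache at alice[2]=bob[8], docs at alice[3]=bob[9], perf-cache at alice[4]=bob[10], perf-cache at alice[5]=bob[11], add-tests at alice[6]=bob[12] gives a common subsequence of length 6. dp[9][12] = 6 confirms this is the maximum.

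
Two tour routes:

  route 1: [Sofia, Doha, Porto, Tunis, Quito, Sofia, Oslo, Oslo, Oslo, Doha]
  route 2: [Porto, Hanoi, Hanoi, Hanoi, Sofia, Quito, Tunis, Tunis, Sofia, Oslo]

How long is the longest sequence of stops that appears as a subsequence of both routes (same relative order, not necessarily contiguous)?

4

Taking Sofia [1,5], Tunis [4,8], Sofia [6,9], Oslo [9,10] gives a common subsequence of length 4. The LCS DP gives dp[10][10] = 4, so this is optimal.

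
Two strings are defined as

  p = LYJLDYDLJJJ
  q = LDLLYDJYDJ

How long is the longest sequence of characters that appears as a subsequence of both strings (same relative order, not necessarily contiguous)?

Taking L (p #1, q #4), Y (p #2, q #5), J (p #3, q #7), Y (p #6, q #8), D (p #7, q #9), J (p #11, q #10) gives a common subsequence of length 6, and the DP table's final entry dp[11][10] is also 6, so no common subsequence is longer.

6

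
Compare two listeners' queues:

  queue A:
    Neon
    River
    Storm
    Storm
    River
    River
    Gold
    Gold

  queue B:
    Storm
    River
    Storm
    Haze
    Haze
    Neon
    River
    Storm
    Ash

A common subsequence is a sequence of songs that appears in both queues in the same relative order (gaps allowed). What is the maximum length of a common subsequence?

3

One common subsequence of length 3: Neon (queue A #1, queue B #6), River (queue A #2, queue B #7), Storm (queue A #3, queue B #8). Since dp[8][9] = 3, nothing longer is possible.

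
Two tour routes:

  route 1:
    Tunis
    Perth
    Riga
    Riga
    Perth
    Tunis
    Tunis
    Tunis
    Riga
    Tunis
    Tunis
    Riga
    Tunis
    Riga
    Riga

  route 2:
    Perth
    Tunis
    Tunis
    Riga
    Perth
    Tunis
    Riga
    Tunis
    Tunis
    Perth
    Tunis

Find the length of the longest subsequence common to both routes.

Taking Tunis (route 1 #1, route 2 #3), then Riga (route 1 #4, route 2 #4), then Perth (route 1 #5, route 2 #5), then Tunis (route 1 #8, route 2 #6), then Riga (route 1 #9, route 2 #7), then Tunis (route 1 #10, route 2 #8), then Tunis (route 1 #11, route 2 #9), then Tunis (route 1 #13, route 2 #11) gives a common subsequence of length 8, and the DP table's final entry dp[15][11] is also 8, so no common subsequence is longer.

8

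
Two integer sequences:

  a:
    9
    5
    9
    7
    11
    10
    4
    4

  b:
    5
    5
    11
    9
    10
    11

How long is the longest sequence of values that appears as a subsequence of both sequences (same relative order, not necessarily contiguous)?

3

Taking 5 at a[2]=b[2]; then 9 at a[3]=b[4]; then 11 at a[5]=b[6] gives a common subsequence of length 3. Since dp[8][6] = 3, nothing longer is possible.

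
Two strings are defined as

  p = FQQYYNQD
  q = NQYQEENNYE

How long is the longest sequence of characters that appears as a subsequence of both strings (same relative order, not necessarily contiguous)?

Taking Q [2,2] → Q [3,4] → Y [4,9] gives a common subsequence of length 3. Since dp[8][10] = 3, nothing longer is possible.

3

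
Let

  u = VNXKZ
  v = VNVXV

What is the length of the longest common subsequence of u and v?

Taking V [1,1], N [2,2], X [3,4] gives a common subsequence of length 3. Since dp[5][5] = 3, nothing longer is possible.

3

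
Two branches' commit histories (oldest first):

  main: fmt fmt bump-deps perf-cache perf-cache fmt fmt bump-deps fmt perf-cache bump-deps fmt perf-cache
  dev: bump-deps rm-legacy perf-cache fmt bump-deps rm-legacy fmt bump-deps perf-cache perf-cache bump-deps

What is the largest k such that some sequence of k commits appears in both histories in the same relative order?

7

Pick bump-deps [3,1] → perf-cache [5,3] → fmt [6,4] → fmt [7,7] → bump-deps [8,8] → perf-cache [10,10] → bump-deps [11,11]; all 7 commits appear in both, in order. The LCS DP gives dp[13][11] = 7, so this is optimal.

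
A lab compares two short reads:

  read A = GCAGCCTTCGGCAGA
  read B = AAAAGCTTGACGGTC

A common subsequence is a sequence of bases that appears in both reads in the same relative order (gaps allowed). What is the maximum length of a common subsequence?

One common subsequence of length 9: A (read A #3, read B #4); then G (read A #4, read B #5); then C (read A #6, read B #6); then T (read A #7, read B #7); then T (read A #8, read B #8); then C (read A #9, read B #11); then G (read A #10, read B #12); then G (read A #11, read B #13); then C (read A #12, read B #15), and the DP table's final entry dp[15][15] is also 9, so no common subsequence is longer.

9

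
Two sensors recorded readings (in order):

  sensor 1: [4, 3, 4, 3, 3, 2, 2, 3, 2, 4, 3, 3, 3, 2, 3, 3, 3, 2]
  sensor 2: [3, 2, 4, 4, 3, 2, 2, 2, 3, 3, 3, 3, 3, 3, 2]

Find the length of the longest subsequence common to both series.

Pick 4 (sensor 1 #1, sensor 2 #3), then 4 (sensor 1 #3, sensor 2 #4), then 3 (sensor 1 #5, sensor 2 #5), then 2 (sensor 1 #6, sensor 2 #6), then 2 (sensor 1 #7, sensor 2 #7), then 2 (sensor 1 #9, sensor 2 #8), then 3 (sensor 1 #11, sensor 2 #9), then 3 (sensor 1 #12, sensor 2 #10), then 3 (sensor 1 #13, sensor 2 #11), then 3 (sensor 1 #15, sensor 2 #12), then 3 (sensor 1 #16, sensor 2 #13), then 3 (sensor 1 #17, sensor 2 #14), then 2 (sensor 1 #18, sensor 2 #15); all 13 values appear in both, in order. dp[18][15] = 13 confirms this is the maximum.

13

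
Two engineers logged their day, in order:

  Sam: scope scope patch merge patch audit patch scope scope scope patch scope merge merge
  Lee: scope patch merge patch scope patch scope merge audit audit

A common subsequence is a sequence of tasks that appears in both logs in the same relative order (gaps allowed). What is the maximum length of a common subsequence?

One common subsequence of length 8: scope (Sam #2, Lee #1); then patch (Sam #3, Lee #2); then merge (Sam #4, Lee #3); then patch (Sam #7, Lee #4); then scope (Sam #10, Lee #5); then patch (Sam #11, Lee #6); then scope (Sam #12, Lee #7); then merge (Sam #13, Lee #8), and the DP table's final entry dp[14][10] is also 8, so no common subsequence is longer.

8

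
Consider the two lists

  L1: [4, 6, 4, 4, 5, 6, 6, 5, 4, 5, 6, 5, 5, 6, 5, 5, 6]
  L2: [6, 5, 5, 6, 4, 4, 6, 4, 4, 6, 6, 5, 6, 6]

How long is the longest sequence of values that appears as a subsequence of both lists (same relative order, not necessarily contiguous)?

9

Taking 4 [1,6]; then 6 [2,7]; then 4 [3,8]; then 4 [4,9]; then 6 [7,10]; then 6 [11,11]; then 5 [13,12]; then 6 [14,13]; then 6 [17,14] gives a common subsequence of length 9, and the DP table's final entry dp[17][14] is also 9, so no common subsequence is longer.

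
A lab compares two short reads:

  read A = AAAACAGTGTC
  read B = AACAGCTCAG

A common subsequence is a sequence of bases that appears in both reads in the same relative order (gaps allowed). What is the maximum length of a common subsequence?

7

Match A at read A[3]=read B[1]; then A at read A[4]=read B[2]; then C at read A[5]=read B[3]; then A at read A[6]=read B[4]; then G at read A[7]=read B[5]; then T at read A[8]=read B[7]; then G at read A[9]=read B[10] — 7 bases in the same relative order in both. dp[11][10] = 7 confirms this is the maximum.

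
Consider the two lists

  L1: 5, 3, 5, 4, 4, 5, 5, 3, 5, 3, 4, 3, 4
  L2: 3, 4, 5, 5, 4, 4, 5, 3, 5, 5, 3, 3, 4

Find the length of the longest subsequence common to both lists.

10

Match 5 [1,3], then 5 [3,4], then 4 [4,5], then 4 [5,6], then 5 [6,7], then 5 [7,9], then 5 [9,10], then 3 [10,11], then 3 [12,12], then 4 [13,13] — 10 values in the same relative order in both. The LCS DP gives dp[13][13] = 10, so this is optimal.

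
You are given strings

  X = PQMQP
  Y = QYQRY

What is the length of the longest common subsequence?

Match Q [2,1]; then Q [4,3] — 2 characters in the same relative order in both. dp[5][5] = 2 confirms this is the maximum.

2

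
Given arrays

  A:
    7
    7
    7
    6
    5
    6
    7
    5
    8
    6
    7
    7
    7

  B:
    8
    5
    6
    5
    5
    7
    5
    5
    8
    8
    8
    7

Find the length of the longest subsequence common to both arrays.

Match 6 [4,3]; then 5 [5,5]; then 7 [7,6]; then 5 [8,8]; then 8 [9,11]; then 7 [13,12] — 6 values in the same relative order in both. dp[13][12] = 6 confirms this is the maximum.

6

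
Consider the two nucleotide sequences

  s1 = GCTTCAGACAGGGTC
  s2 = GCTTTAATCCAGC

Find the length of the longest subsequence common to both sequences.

10

Taking G at s1[1]=s2[1] → C at s1[2]=s2[2] → T at s1[3]=s2[4] → T at s1[4]=s2[5] → A at s1[6]=s2[6] → A at s1[8]=s2[7] → C at s1[9]=s2[10] → A at s1[10]=s2[11] → G at s1[13]=s2[12] → C at s1[15]=s2[13] gives a common subsequence of length 10, and the DP table's final entry dp[15][13] is also 10, so no common subsequence is longer.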